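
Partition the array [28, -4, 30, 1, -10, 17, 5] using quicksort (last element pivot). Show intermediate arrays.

Partition 1: pivot=5 at index 3 -> [-4, 1, -10, 5, 30, 17, 28]
Partition 2: pivot=-10 at index 0 -> [-10, 1, -4, 5, 30, 17, 28]
Partition 3: pivot=-4 at index 1 -> [-10, -4, 1, 5, 30, 17, 28]
Partition 4: pivot=28 at index 5 -> [-10, -4, 1, 5, 17, 28, 30]


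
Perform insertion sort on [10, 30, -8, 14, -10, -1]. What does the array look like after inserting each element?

First element 10 is already 'sorted'
Insert 30: shifted 0 elements -> [10, 30, -8, 14, -10, -1]
Insert -8: shifted 2 elements -> [-8, 10, 30, 14, -10, -1]
Insert 14: shifted 1 elements -> [-8, 10, 14, 30, -10, -1]
Insert -10: shifted 4 elements -> [-10, -8, 10, 14, 30, -1]
Insert -1: shifted 3 elements -> [-10, -8, -1, 10, 14, 30]


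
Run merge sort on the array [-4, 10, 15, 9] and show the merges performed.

Divide and conquer:
  Merge [-4] + [10] -> [-4, 10]
  Merge [15] + [9] -> [9, 15]
  Merge [-4, 10] + [9, 15] -> [-4, 9, 10, 15]


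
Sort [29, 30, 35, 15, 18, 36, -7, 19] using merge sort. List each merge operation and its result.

Divide and conquer:
  Merge [29] + [30] -> [29, 30]
  Merge [35] + [15] -> [15, 35]
  Merge [29, 30] + [15, 35] -> [15, 29, 30, 35]
  Merge [18] + [36] -> [18, 36]
  Merge [-7] + [19] -> [-7, 19]
  Merge [18, 36] + [-7, 19] -> [-7, 18, 19, 36]
  Merge [15, 29, 30, 35] + [-7, 18, 19, 36] -> [-7, 15, 18, 19, 29, 30, 35, 36]


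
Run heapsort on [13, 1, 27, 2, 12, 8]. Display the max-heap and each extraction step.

Build heap: [27, 12, 13, 2, 1, 8]
Extract 27: [13, 12, 8, 2, 1, 27]
Extract 13: [12, 2, 8, 1, 13, 27]
Extract 12: [8, 2, 1, 12, 13, 27]
Extract 8: [2, 1, 8, 12, 13, 27]
Extract 2: [1, 2, 8, 12, 13, 27]


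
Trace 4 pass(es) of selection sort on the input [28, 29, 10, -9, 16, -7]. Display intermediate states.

Pass 1: Select minimum -9 at index 3, swap -> [-9, 29, 10, 28, 16, -7]
Pass 2: Select minimum -7 at index 5, swap -> [-9, -7, 10, 28, 16, 29]
Pass 3: Select minimum 10 at index 2, swap -> [-9, -7, 10, 28, 16, 29]
Pass 4: Select minimum 16 at index 4, swap -> [-9, -7, 10, 16, 28, 29]


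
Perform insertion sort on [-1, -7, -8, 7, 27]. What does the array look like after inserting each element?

First element -1 is already 'sorted'
Insert -7: shifted 1 elements -> [-7, -1, -8, 7, 27]
Insert -8: shifted 2 elements -> [-8, -7, -1, 7, 27]
Insert 7: shifted 0 elements -> [-8, -7, -1, 7, 27]
Insert 27: shifted 0 elements -> [-8, -7, -1, 7, 27]


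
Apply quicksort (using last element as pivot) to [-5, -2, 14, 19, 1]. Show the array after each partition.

Partition 1: pivot=1 at index 2 -> [-5, -2, 1, 19, 14]
Partition 2: pivot=-2 at index 1 -> [-5, -2, 1, 19, 14]
Partition 3: pivot=14 at index 3 -> [-5, -2, 1, 14, 19]


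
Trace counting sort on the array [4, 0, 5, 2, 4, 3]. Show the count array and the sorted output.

Count array: [1, 0, 1, 1, 2, 1]
(count[i] = number of elements equal to i)
Cumulative count: [1, 1, 2, 3, 5, 6]
Sorted: [0, 2, 3, 4, 4, 5]


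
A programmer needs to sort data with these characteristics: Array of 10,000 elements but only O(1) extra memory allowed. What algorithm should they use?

Best choice: Heapsort
Reason: Heapsort rearranges the array in place using O(1) auxiliary space and still guarantees O(n log n) time; quicksort partitions in place but needs Theta(log n) stack space for recursion (O(n) in the worst case), and mergesort requires O(n) auxiliary space


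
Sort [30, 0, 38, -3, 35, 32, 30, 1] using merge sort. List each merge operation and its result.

Divide and conquer:
  Merge [30] + [0] -> [0, 30]
  Merge [38] + [-3] -> [-3, 38]
  Merge [0, 30] + [-3, 38] -> [-3, 0, 30, 38]
  Merge [35] + [32] -> [32, 35]
  Merge [30] + [1] -> [1, 30]
  Merge [32, 35] + [1, 30] -> [1, 30, 32, 35]
  Merge [-3, 0, 30, 38] + [1, 30, 32, 35] -> [-3, 0, 1, 30, 30, 32, 35, 38]


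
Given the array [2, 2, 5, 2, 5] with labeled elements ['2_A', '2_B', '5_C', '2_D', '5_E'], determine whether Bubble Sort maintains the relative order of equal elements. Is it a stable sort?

Trace Bubble Sort on the labeled array (the key is the number; the letter only tracks identity):
  After pass 1: [2_A, 2_B, 2_D, 5_C, 5_E]
  After pass 2: [2_A, 2_B, 2_D, 5_C, 5_E] (no swaps, done)
Final order: [2_A, 2_B, 2_D, 5_C, 5_E]
Equal keys:
  value 2: originally 2_A, 2_B, 2_D; after sorting 2_A, 2_B, 2_D -> order preserved
  value 5: originally 5_C, 5_E; after sorting 5_C, 5_E -> order preserved
All equal keys kept their original relative order. Bubble Sort is stable: it only swaps adjacent elements when the left one is strictly greater, so equal keys never move past each other.
Answer: Stable


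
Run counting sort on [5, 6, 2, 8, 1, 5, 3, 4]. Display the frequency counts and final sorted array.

Count array: [0, 1, 1, 1, 1, 2, 1, 0, 1]
(count[i] = number of elements equal to i)
Cumulative count: [0, 1, 2, 3, 4, 6, 7, 7, 8]
Sorted: [1, 2, 3, 4, 5, 5, 6, 8]


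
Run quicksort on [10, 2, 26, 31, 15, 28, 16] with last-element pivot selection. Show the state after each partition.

Partition 1: pivot=16 at index 3 -> [10, 2, 15, 16, 26, 28, 31]
Partition 2: pivot=15 at index 2 -> [10, 2, 15, 16, 26, 28, 31]
Partition 3: pivot=2 at index 0 -> [2, 10, 15, 16, 26, 28, 31]
Partition 4: pivot=31 at index 6 -> [2, 10, 15, 16, 26, 28, 31]
Partition 5: pivot=28 at index 5 -> [2, 10, 15, 16, 26, 28, 31]


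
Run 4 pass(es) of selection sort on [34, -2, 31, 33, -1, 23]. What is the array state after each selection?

Pass 1: Select minimum -2 at index 1, swap -> [-2, 34, 31, 33, -1, 23]
Pass 2: Select minimum -1 at index 4, swap -> [-2, -1, 31, 33, 34, 23]
Pass 3: Select minimum 23 at index 5, swap -> [-2, -1, 23, 33, 34, 31]
Pass 4: Select minimum 31 at index 5, swap -> [-2, -1, 23, 31, 34, 33]


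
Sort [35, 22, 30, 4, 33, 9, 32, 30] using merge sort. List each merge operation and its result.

Divide and conquer:
  Merge [35] + [22] -> [22, 35]
  Merge [30] + [4] -> [4, 30]
  Merge [22, 35] + [4, 30] -> [4, 22, 30, 35]
  Merge [33] + [9] -> [9, 33]
  Merge [32] + [30] -> [30, 32]
  Merge [9, 33] + [30, 32] -> [9, 30, 32, 33]
  Merge [4, 22, 30, 35] + [9, 30, 32, 33] -> [4, 9, 22, 30, 30, 32, 33, 35]


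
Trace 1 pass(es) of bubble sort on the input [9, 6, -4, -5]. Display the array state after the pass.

After pass 1: [6, -4, -5, 9] (3 swaps)
Total swaps: 3


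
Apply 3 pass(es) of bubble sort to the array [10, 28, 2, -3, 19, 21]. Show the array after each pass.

After pass 1: [10, 2, -3, 19, 21, 28] (4 swaps)
After pass 2: [2, -3, 10, 19, 21, 28] (2 swaps)
After pass 3: [-3, 2, 10, 19, 21, 28] (1 swaps)
Total swaps: 7


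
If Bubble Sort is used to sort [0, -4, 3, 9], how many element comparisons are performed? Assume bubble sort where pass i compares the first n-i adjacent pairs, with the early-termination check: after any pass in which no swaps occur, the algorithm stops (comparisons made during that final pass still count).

Pass 1: compare adjacent pairs (0,1)..(2,3) = 3 comparison(s), 1 swap(s) -> [-4, 0, 3, 9]
Pass 2: compare adjacent pairs (0,1)..(1,2) = 2 comparison(s), 0 swap(s) -> [-4, 0, 3, 9]
No swaps in this pass, so bubble sort stops here.
Total comparisons: 3 + 2 = 5


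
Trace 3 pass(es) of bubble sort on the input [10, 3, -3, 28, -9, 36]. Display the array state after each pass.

After pass 1: [3, -3, 10, -9, 28, 36] (3 swaps)
After pass 2: [-3, 3, -9, 10, 28, 36] (2 swaps)
After pass 3: [-3, -9, 3, 10, 28, 36] (1 swaps)
Total swaps: 6


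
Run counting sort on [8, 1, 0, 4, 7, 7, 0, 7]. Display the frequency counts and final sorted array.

Count array: [2, 1, 0, 0, 1, 0, 0, 3, 1]
(count[i] = number of elements equal to i)
Cumulative count: [2, 3, 3, 3, 4, 4, 4, 7, 8]
Sorted: [0, 0, 1, 4, 7, 7, 7, 8]


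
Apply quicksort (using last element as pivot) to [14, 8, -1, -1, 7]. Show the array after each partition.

Partition 1: pivot=7 at index 2 -> [-1, -1, 7, 8, 14]
Partition 2: pivot=-1 at index 1 -> [-1, -1, 7, 8, 14]
Partition 3: pivot=14 at index 4 -> [-1, -1, 7, 8, 14]


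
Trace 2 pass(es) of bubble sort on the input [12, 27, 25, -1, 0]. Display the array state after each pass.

After pass 1: [12, 25, -1, 0, 27] (3 swaps)
After pass 2: [12, -1, 0, 25, 27] (2 swaps)
Total swaps: 5


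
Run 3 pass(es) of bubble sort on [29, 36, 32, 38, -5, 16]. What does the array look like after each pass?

After pass 1: [29, 32, 36, -5, 16, 38] (3 swaps)
After pass 2: [29, 32, -5, 16, 36, 38] (2 swaps)
After pass 3: [29, -5, 16, 32, 36, 38] (2 swaps)
Total swaps: 7


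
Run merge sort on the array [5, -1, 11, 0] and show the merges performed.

Divide and conquer:
  Merge [5] + [-1] -> [-1, 5]
  Merge [11] + [0] -> [0, 11]
  Merge [-1, 5] + [0, 11] -> [-1, 0, 5, 11]


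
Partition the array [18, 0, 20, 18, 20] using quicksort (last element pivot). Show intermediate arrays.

Partition 1: pivot=20 at index 4 -> [18, 0, 20, 18, 20]
Partition 2: pivot=18 at index 2 -> [18, 0, 18, 20, 20]
Partition 3: pivot=0 at index 0 -> [0, 18, 18, 20, 20]


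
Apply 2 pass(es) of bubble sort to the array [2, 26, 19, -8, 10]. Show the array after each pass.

After pass 1: [2, 19, -8, 10, 26] (3 swaps)
After pass 2: [2, -8, 10, 19, 26] (2 swaps)
Total swaps: 5


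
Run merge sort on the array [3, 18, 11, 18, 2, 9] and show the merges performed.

Divide and conquer:
  Merge [18] + [11] -> [11, 18]
  Merge [3] + [11, 18] -> [3, 11, 18]
  Merge [2] + [9] -> [2, 9]
  Merge [18] + [2, 9] -> [2, 9, 18]
  Merge [3, 11, 18] + [2, 9, 18] -> [2, 3, 9, 11, 18, 18]


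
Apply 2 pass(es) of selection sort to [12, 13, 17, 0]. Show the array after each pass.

Pass 1: Select minimum 0 at index 3, swap -> [0, 13, 17, 12]
Pass 2: Select minimum 12 at index 3, swap -> [0, 12, 17, 13]


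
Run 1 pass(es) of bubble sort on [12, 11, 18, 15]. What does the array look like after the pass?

After pass 1: [11, 12, 15, 18] (2 swaps)
Total swaps: 2


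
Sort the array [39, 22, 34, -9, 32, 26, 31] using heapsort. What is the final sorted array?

Build heap: [39, 32, 34, -9, 22, 26, 31]
Extract 39: [34, 32, 31, -9, 22, 26, 39]
Extract 34: [32, 26, 31, -9, 22, 34, 39]
Extract 32: [31, 26, 22, -9, 32, 34, 39]
Extract 31: [26, -9, 22, 31, 32, 34, 39]
Extract 26: [22, -9, 26, 31, 32, 34, 39]
Extract 22: [-9, 22, 26, 31, 32, 34, 39]


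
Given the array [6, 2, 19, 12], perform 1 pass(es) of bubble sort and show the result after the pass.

After pass 1: [2, 6, 12, 19] (2 swaps)
Total swaps: 2


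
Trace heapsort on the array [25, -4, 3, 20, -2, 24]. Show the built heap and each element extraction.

Build heap: [25, 20, 24, -4, -2, 3]
Extract 25: [24, 20, 3, -4, -2, 25]
Extract 24: [20, -2, 3, -4, 24, 25]
Extract 20: [3, -2, -4, 20, 24, 25]
Extract 3: [-2, -4, 3, 20, 24, 25]
Extract -2: [-4, -2, 3, 20, 24, 25]


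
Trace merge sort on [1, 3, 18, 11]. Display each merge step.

Divide and conquer:
  Merge [1] + [3] -> [1, 3]
  Merge [18] + [11] -> [11, 18]
  Merge [1, 3] + [11, 18] -> [1, 3, 11, 18]


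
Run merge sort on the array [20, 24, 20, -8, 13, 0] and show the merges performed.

Divide and conquer:
  Merge [24] + [20] -> [20, 24]
  Merge [20] + [20, 24] -> [20, 20, 24]
  Merge [13] + [0] -> [0, 13]
  Merge [-8] + [0, 13] -> [-8, 0, 13]
  Merge [20, 20, 24] + [-8, 0, 13] -> [-8, 0, 13, 20, 20, 24]


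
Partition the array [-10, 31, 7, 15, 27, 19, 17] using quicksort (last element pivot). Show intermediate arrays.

Partition 1: pivot=17 at index 3 -> [-10, 7, 15, 17, 27, 19, 31]
Partition 2: pivot=15 at index 2 -> [-10, 7, 15, 17, 27, 19, 31]
Partition 3: pivot=7 at index 1 -> [-10, 7, 15, 17, 27, 19, 31]
Partition 4: pivot=31 at index 6 -> [-10, 7, 15, 17, 27, 19, 31]
Partition 5: pivot=19 at index 4 -> [-10, 7, 15, 17, 19, 27, 31]


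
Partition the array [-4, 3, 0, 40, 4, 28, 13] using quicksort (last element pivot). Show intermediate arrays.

Partition 1: pivot=13 at index 4 -> [-4, 3, 0, 4, 13, 28, 40]
Partition 2: pivot=4 at index 3 -> [-4, 3, 0, 4, 13, 28, 40]
Partition 3: pivot=0 at index 1 -> [-4, 0, 3, 4, 13, 28, 40]
Partition 4: pivot=40 at index 6 -> [-4, 0, 3, 4, 13, 28, 40]


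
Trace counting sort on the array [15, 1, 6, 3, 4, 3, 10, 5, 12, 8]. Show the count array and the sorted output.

Count array: [0, 1, 0, 2, 1, 1, 1, 0, 1, 0, 1, 0, 1, 0, 0, 1]
(count[i] = number of elements equal to i)
Cumulative count: [0, 1, 1, 3, 4, 5, 6, 6, 7, 7, 8, 8, 9, 9, 9, 10]
Sorted: [1, 3, 3, 4, 5, 6, 8, 10, 12, 15]


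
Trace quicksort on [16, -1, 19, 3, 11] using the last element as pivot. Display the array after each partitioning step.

Partition 1: pivot=11 at index 2 -> [-1, 3, 11, 16, 19]
Partition 2: pivot=3 at index 1 -> [-1, 3, 11, 16, 19]
Partition 3: pivot=19 at index 4 -> [-1, 3, 11, 16, 19]


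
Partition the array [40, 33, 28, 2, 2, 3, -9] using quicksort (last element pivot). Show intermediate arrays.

Partition 1: pivot=-9 at index 0 -> [-9, 33, 28, 2, 2, 3, 40]
Partition 2: pivot=40 at index 6 -> [-9, 33, 28, 2, 2, 3, 40]
Partition 3: pivot=3 at index 3 -> [-9, 2, 2, 3, 28, 33, 40]
Partition 4: pivot=2 at index 2 -> [-9, 2, 2, 3, 28, 33, 40]
Partition 5: pivot=33 at index 5 -> [-9, 2, 2, 3, 28, 33, 40]


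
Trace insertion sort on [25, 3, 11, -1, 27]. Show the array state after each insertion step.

First element 25 is already 'sorted'
Insert 3: shifted 1 elements -> [3, 25, 11, -1, 27]
Insert 11: shifted 1 elements -> [3, 11, 25, -1, 27]
Insert -1: shifted 3 elements -> [-1, 3, 11, 25, 27]
Insert 27: shifted 0 elements -> [-1, 3, 11, 25, 27]


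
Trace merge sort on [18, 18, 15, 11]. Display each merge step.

Divide and conquer:
  Merge [18] + [18] -> [18, 18]
  Merge [15] + [11] -> [11, 15]
  Merge [18, 18] + [11, 15] -> [11, 15, 18, 18]


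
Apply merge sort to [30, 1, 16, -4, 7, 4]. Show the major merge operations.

Divide and conquer:
  Merge [1] + [16] -> [1, 16]
  Merge [30] + [1, 16] -> [1, 16, 30]
  Merge [7] + [4] -> [4, 7]
  Merge [-4] + [4, 7] -> [-4, 4, 7]
  Merge [1, 16, 30] + [-4, 4, 7] -> [-4, 1, 4, 7, 16, 30]


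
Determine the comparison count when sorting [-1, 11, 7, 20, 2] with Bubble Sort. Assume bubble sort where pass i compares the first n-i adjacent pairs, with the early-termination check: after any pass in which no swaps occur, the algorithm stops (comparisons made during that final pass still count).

Pass 1: compare adjacent pairs (0,1)..(3,4) = 4 comparison(s), 2 swap(s) -> [-1, 7, 11, 2, 20]
Pass 2: compare adjacent pairs (0,1)..(2,3) = 3 comparison(s), 1 swap(s) -> [-1, 7, 2, 11, 20]
Pass 3: compare adjacent pairs (0,1)..(1,2) = 2 comparison(s), 1 swap(s) -> [-1, 2, 7, 11, 20]
Pass 4: compare adjacent pairs (0,1)..(0,1) = 1 comparison(s), 0 swap(s) -> [-1, 2, 7, 11, 20]
No swaps in this pass, so bubble sort stops here.
Total comparisons: 4 + 3 + 2 + 1 = 10


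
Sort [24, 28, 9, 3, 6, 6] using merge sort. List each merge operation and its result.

Divide and conquer:
  Merge [28] + [9] -> [9, 28]
  Merge [24] + [9, 28] -> [9, 24, 28]
  Merge [6] + [6] -> [6, 6]
  Merge [3] + [6, 6] -> [3, 6, 6]
  Merge [9, 24, 28] + [3, 6, 6] -> [3, 6, 6, 9, 24, 28]


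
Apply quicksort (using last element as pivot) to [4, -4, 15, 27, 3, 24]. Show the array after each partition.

Partition 1: pivot=24 at index 4 -> [4, -4, 15, 3, 24, 27]
Partition 2: pivot=3 at index 1 -> [-4, 3, 15, 4, 24, 27]
Partition 3: pivot=4 at index 2 -> [-4, 3, 4, 15, 24, 27]


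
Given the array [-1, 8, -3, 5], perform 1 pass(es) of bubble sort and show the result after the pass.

After pass 1: [-1, -3, 5, 8] (2 swaps)
Total swaps: 2


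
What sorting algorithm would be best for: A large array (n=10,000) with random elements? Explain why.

Best choice: Quicksort or Mergesort
Reason: Both have O(n log n) average case; quicksort has lower constant factors


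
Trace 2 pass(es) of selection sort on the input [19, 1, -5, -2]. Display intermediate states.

Pass 1: Select minimum -5 at index 2, swap -> [-5, 1, 19, -2]
Pass 2: Select minimum -2 at index 3, swap -> [-5, -2, 19, 1]


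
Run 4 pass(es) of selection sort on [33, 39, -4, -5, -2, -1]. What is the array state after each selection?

Pass 1: Select minimum -5 at index 3, swap -> [-5, 39, -4, 33, -2, -1]
Pass 2: Select minimum -4 at index 2, swap -> [-5, -4, 39, 33, -2, -1]
Pass 3: Select minimum -2 at index 4, swap -> [-5, -4, -2, 33, 39, -1]
Pass 4: Select minimum -1 at index 5, swap -> [-5, -4, -2, -1, 39, 33]


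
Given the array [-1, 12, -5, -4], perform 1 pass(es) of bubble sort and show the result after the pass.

After pass 1: [-1, -5, -4, 12] (2 swaps)
Total swaps: 2


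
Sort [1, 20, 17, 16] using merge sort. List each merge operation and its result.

Divide and conquer:
  Merge [1] + [20] -> [1, 20]
  Merge [17] + [16] -> [16, 17]
  Merge [1, 20] + [16, 17] -> [1, 16, 17, 20]


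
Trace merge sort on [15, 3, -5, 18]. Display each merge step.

Divide and conquer:
  Merge [15] + [3] -> [3, 15]
  Merge [-5] + [18] -> [-5, 18]
  Merge [3, 15] + [-5, 18] -> [-5, 3, 15, 18]


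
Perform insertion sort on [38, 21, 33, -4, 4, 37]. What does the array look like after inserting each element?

First element 38 is already 'sorted'
Insert 21: shifted 1 elements -> [21, 38, 33, -4, 4, 37]
Insert 33: shifted 1 elements -> [21, 33, 38, -4, 4, 37]
Insert -4: shifted 3 elements -> [-4, 21, 33, 38, 4, 37]
Insert 4: shifted 3 elements -> [-4, 4, 21, 33, 38, 37]
Insert 37: shifted 1 elements -> [-4, 4, 21, 33, 37, 38]


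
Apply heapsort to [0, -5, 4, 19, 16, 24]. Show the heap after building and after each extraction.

Build heap: [24, 19, 4, -5, 16, 0]
Extract 24: [19, 16, 4, -5, 0, 24]
Extract 19: [16, 0, 4, -5, 19, 24]
Extract 16: [4, 0, -5, 16, 19, 24]
Extract 4: [0, -5, 4, 16, 19, 24]
Extract 0: [-5, 0, 4, 16, 19, 24]


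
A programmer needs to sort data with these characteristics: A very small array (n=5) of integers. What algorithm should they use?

Best choice: Insertion sort
Reason: For tiny inputs the O(n^2) overhead is negligible and insertion sort has minimal constant factors


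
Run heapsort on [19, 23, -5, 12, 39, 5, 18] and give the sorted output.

Build heap: [39, 23, 18, 12, 19, 5, -5]
Extract 39: [23, 19, 18, 12, -5, 5, 39]
Extract 23: [19, 12, 18, 5, -5, 23, 39]
Extract 19: [18, 12, -5, 5, 19, 23, 39]
Extract 18: [12, 5, -5, 18, 19, 23, 39]
Extract 12: [5, -5, 12, 18, 19, 23, 39]
Extract 5: [-5, 5, 12, 18, 19, 23, 39]


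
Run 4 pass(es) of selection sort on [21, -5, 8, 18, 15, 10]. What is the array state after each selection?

Pass 1: Select minimum -5 at index 1, swap -> [-5, 21, 8, 18, 15, 10]
Pass 2: Select minimum 8 at index 2, swap -> [-5, 8, 21, 18, 15, 10]
Pass 3: Select minimum 10 at index 5, swap -> [-5, 8, 10, 18, 15, 21]
Pass 4: Select minimum 15 at index 4, swap -> [-5, 8, 10, 15, 18, 21]


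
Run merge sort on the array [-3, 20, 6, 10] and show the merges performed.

Divide and conquer:
  Merge [-3] + [20] -> [-3, 20]
  Merge [6] + [10] -> [6, 10]
  Merge [-3, 20] + [6, 10] -> [-3, 6, 10, 20]


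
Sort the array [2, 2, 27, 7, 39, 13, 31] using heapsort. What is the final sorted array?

Build heap: [39, 7, 31, 2, 2, 13, 27]
Extract 39: [31, 7, 27, 2, 2, 13, 39]
Extract 31: [27, 7, 13, 2, 2, 31, 39]
Extract 27: [13, 7, 2, 2, 27, 31, 39]
Extract 13: [7, 2, 2, 13, 27, 31, 39]
Extract 7: [2, 2, 7, 13, 27, 31, 39]
Extract 2: [2, 2, 7, 13, 27, 31, 39]


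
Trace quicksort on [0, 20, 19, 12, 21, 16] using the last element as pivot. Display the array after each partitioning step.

Partition 1: pivot=16 at index 2 -> [0, 12, 16, 20, 21, 19]
Partition 2: pivot=12 at index 1 -> [0, 12, 16, 20, 21, 19]
Partition 3: pivot=19 at index 3 -> [0, 12, 16, 19, 21, 20]
Partition 4: pivot=20 at index 4 -> [0, 12, 16, 19, 20, 21]


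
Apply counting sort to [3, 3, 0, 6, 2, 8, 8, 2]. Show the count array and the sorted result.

Count array: [1, 0, 2, 2, 0, 0, 1, 0, 2]
(count[i] = number of elements equal to i)
Cumulative count: [1, 1, 3, 5, 5, 5, 6, 6, 8]
Sorted: [0, 2, 2, 3, 3, 6, 8, 8]


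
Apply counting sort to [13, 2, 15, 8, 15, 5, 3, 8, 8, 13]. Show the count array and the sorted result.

Count array: [0, 0, 1, 1, 0, 1, 0, 0, 3, 0, 0, 0, 0, 2, 0, 2]
(count[i] = number of elements equal to i)
Cumulative count: [0, 0, 1, 2, 2, 3, 3, 3, 6, 6, 6, 6, 6, 8, 8, 10]
Sorted: [2, 3, 5, 8, 8, 8, 13, 13, 15, 15]


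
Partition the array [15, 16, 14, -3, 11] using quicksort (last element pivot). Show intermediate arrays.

Partition 1: pivot=11 at index 1 -> [-3, 11, 14, 15, 16]
Partition 2: pivot=16 at index 4 -> [-3, 11, 14, 15, 16]
Partition 3: pivot=15 at index 3 -> [-3, 11, 14, 15, 16]


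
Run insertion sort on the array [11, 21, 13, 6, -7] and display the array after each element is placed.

First element 11 is already 'sorted'
Insert 21: shifted 0 elements -> [11, 21, 13, 6, -7]
Insert 13: shifted 1 elements -> [11, 13, 21, 6, -7]
Insert 6: shifted 3 elements -> [6, 11, 13, 21, -7]
Insert -7: shifted 4 elements -> [-7, 6, 11, 13, 21]


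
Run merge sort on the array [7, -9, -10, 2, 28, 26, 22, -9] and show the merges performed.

Divide and conquer:
  Merge [7] + [-9] -> [-9, 7]
  Merge [-10] + [2] -> [-10, 2]
  Merge [-9, 7] + [-10, 2] -> [-10, -9, 2, 7]
  Merge [28] + [26] -> [26, 28]
  Merge [22] + [-9] -> [-9, 22]
  Merge [26, 28] + [-9, 22] -> [-9, 22, 26, 28]
  Merge [-10, -9, 2, 7] + [-9, 22, 26, 28] -> [-10, -9, -9, 2, 7, 22, 26, 28]


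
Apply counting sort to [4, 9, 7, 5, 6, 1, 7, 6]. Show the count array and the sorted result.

Count array: [0, 1, 0, 0, 1, 1, 2, 2, 0, 1]
(count[i] = number of elements equal to i)
Cumulative count: [0, 1, 1, 1, 2, 3, 5, 7, 7, 8]
Sorted: [1, 4, 5, 6, 6, 7, 7, 9]


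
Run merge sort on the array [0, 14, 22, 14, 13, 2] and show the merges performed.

Divide and conquer:
  Merge [14] + [22] -> [14, 22]
  Merge [0] + [14, 22] -> [0, 14, 22]
  Merge [13] + [2] -> [2, 13]
  Merge [14] + [2, 13] -> [2, 13, 14]
  Merge [0, 14, 22] + [2, 13, 14] -> [0, 2, 13, 14, 14, 22]


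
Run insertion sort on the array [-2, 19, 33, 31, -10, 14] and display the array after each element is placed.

First element -2 is already 'sorted'
Insert 19: shifted 0 elements -> [-2, 19, 33, 31, -10, 14]
Insert 33: shifted 0 elements -> [-2, 19, 33, 31, -10, 14]
Insert 31: shifted 1 elements -> [-2, 19, 31, 33, -10, 14]
Insert -10: shifted 4 elements -> [-10, -2, 19, 31, 33, 14]
Insert 14: shifted 3 elements -> [-10, -2, 14, 19, 31, 33]


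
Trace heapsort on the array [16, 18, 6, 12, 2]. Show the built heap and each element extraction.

Build heap: [18, 16, 6, 12, 2]
Extract 18: [16, 12, 6, 2, 18]
Extract 16: [12, 2, 6, 16, 18]
Extract 12: [6, 2, 12, 16, 18]
Extract 6: [2, 6, 12, 16, 18]


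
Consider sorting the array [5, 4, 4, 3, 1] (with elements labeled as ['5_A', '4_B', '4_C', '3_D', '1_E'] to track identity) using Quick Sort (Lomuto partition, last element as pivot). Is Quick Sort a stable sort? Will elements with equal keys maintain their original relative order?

Trace Quick Sort on the labeled array (the key is the number; the letter only tracks identity):
  Partition indices 0..4 around pivot 1_E -> [1_E, 4_B, 4_C, 3_D, 5_A]
  Partition indices 1..4 around pivot 5_A -> [1_E, 4_B, 4_C, 3_D, 5_A]
  Partition indices 1..3 around pivot 3_D -> [1_E, 3_D, 4_C, 4_B, 5_A]
  Partition indices 2..3 around pivot 4_B -> [1_E, 3_D, 4_C, 4_B, 5_A]
Final order: [1_E, 3_D, 4_C, 4_B, 5_A]
Equal keys:
  value 4: originally 4_B, 4_C; after sorting 4_C, 4_B -> order changed
Equal keys were reordered, so Quick Sort is not stable: partition swaps elements across long distances and can reorder equal keys. (One such input is enough; an unstable sort may happen to preserve order on other inputs, but it gives no guarantee.)
Answer: Not stable


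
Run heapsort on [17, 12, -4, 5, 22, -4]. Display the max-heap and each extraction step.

Build heap: [22, 17, -4, 5, 12, -4]
Extract 22: [17, 12, -4, 5, -4, 22]
Extract 17: [12, 5, -4, -4, 17, 22]
Extract 12: [5, -4, -4, 12, 17, 22]
Extract 5: [-4, -4, 5, 12, 17, 22]
Extract -4: [-4, -4, 5, 12, 17, 22]


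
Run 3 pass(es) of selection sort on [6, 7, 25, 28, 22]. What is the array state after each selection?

Pass 1: Select minimum 6 at index 0, swap -> [6, 7, 25, 28, 22]
Pass 2: Select minimum 7 at index 1, swap -> [6, 7, 25, 28, 22]
Pass 3: Select minimum 22 at index 4, swap -> [6, 7, 22, 28, 25]


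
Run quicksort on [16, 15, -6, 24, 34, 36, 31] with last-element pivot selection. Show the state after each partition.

Partition 1: pivot=31 at index 4 -> [16, 15, -6, 24, 31, 36, 34]
Partition 2: pivot=24 at index 3 -> [16, 15, -6, 24, 31, 36, 34]
Partition 3: pivot=-6 at index 0 -> [-6, 15, 16, 24, 31, 36, 34]
Partition 4: pivot=16 at index 2 -> [-6, 15, 16, 24, 31, 36, 34]
Partition 5: pivot=34 at index 5 -> [-6, 15, 16, 24, 31, 34, 36]


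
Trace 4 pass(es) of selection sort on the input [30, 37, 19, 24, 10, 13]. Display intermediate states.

Pass 1: Select minimum 10 at index 4, swap -> [10, 37, 19, 24, 30, 13]
Pass 2: Select minimum 13 at index 5, swap -> [10, 13, 19, 24, 30, 37]
Pass 3: Select minimum 19 at index 2, swap -> [10, 13, 19, 24, 30, 37]
Pass 4: Select minimum 24 at index 3, swap -> [10, 13, 19, 24, 30, 37]


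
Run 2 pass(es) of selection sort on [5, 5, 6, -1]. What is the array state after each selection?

Pass 1: Select minimum -1 at index 3, swap -> [-1, 5, 6, 5]
Pass 2: Select minimum 5 at index 1, swap -> [-1, 5, 6, 5]


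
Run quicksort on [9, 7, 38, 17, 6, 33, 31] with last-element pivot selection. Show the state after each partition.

Partition 1: pivot=31 at index 4 -> [9, 7, 17, 6, 31, 33, 38]
Partition 2: pivot=6 at index 0 -> [6, 7, 17, 9, 31, 33, 38]
Partition 3: pivot=9 at index 2 -> [6, 7, 9, 17, 31, 33, 38]
Partition 4: pivot=38 at index 6 -> [6, 7, 9, 17, 31, 33, 38]


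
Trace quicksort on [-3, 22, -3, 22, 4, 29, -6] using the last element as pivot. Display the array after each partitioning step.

Partition 1: pivot=-6 at index 0 -> [-6, 22, -3, 22, 4, 29, -3]
Partition 2: pivot=-3 at index 2 -> [-6, -3, -3, 22, 4, 29, 22]
Partition 3: pivot=22 at index 5 -> [-6, -3, -3, 22, 4, 22, 29]
Partition 4: pivot=4 at index 3 -> [-6, -3, -3, 4, 22, 22, 29]


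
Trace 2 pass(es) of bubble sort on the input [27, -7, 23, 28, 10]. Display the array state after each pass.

After pass 1: [-7, 23, 27, 10, 28] (3 swaps)
After pass 2: [-7, 23, 10, 27, 28] (1 swaps)
Total swaps: 4


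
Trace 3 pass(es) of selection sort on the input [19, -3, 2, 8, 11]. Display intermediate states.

Pass 1: Select minimum -3 at index 1, swap -> [-3, 19, 2, 8, 11]
Pass 2: Select minimum 2 at index 2, swap -> [-3, 2, 19, 8, 11]
Pass 3: Select minimum 8 at index 3, swap -> [-3, 2, 8, 19, 11]


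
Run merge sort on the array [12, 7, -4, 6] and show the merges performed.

Divide and conquer:
  Merge [12] + [7] -> [7, 12]
  Merge [-4] + [6] -> [-4, 6]
  Merge [7, 12] + [-4, 6] -> [-4, 6, 7, 12]


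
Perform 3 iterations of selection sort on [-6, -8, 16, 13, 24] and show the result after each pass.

Pass 1: Select minimum -8 at index 1, swap -> [-8, -6, 16, 13, 24]
Pass 2: Select minimum -6 at index 1, swap -> [-8, -6, 16, 13, 24]
Pass 3: Select minimum 13 at index 3, swap -> [-8, -6, 13, 16, 24]


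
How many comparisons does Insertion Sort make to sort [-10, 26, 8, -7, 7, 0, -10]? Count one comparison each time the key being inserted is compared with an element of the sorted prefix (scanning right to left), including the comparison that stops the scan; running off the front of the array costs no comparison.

Insert 26: -10 <= 26 (stop) = 1 comparison(s) -> [-10, 26, 8, -7, 7, 0, -10]
Insert 8: 26 > 8 (shift), -10 <= 8 (stop) = 2 comparison(s) -> [-10, 8, 26, -7, 7, 0, -10]
Insert -7: 26 > -7 (shift), 8 > -7 (shift), -10 <= -7 (stop) = 3 comparison(s) -> [-10, -7, 8, 26, 7, 0, -10]
Insert 7: 26 > 7 (shift), 8 > 7 (shift), -7 <= 7 (stop) = 3 comparison(s) -> [-10, -7, 7, 8, 26, 0, -10]
Insert 0: 26 > 0 (shift), 8 > 0 (shift), 7 > 0 (shift), -7 <= 0 (stop) = 4 comparison(s) -> [-10, -7, 0, 7, 8, 26, -10]
Insert -10: 26 > -10 (shift), 8 > -10 (shift), 7 > -10 (shift), 0 > -10 (shift), -7 > -10 (shift), -10 <= -10 (stop) = 6 comparison(s) -> [-10, -10, -7, 0, 7, 8, 26]
Total comparisons: 1 + 2 + 3 + 3 + 4 + 6 = 19


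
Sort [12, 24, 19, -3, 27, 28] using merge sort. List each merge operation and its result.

Divide and conquer:
  Merge [24] + [19] -> [19, 24]
  Merge [12] + [19, 24] -> [12, 19, 24]
  Merge [27] + [28] -> [27, 28]
  Merge [-3] + [27, 28] -> [-3, 27, 28]
  Merge [12, 19, 24] + [-3, 27, 28] -> [-3, 12, 19, 24, 27, 28]


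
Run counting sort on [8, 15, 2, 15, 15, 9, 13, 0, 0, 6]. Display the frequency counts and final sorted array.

Count array: [2, 0, 1, 0, 0, 0, 1, 0, 1, 1, 0, 0, 0, 1, 0, 3]
(count[i] = number of elements equal to i)
Cumulative count: [2, 2, 3, 3, 3, 3, 4, 4, 5, 6, 6, 6, 6, 7, 7, 10]
Sorted: [0, 0, 2, 6, 8, 9, 13, 15, 15, 15]


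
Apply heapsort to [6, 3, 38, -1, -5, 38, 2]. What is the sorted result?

Build heap: [38, 3, 38, -1, -5, 6, 2]
Extract 38: [38, 3, 6, -1, -5, 2, 38]
Extract 38: [6, 3, 2, -1, -5, 38, 38]
Extract 6: [3, -1, 2, -5, 6, 38, 38]
Extract 3: [2, -1, -5, 3, 6, 38, 38]
Extract 2: [-1, -5, 2, 3, 6, 38, 38]
Extract -1: [-5, -1, 2, 3, 6, 38, 38]


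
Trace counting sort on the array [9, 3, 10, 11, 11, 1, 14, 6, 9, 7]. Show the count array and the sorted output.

Count array: [0, 1, 0, 1, 0, 0, 1, 1, 0, 2, 1, 2, 0, 0, 1]
(count[i] = number of elements equal to i)
Cumulative count: [0, 1, 1, 2, 2, 2, 3, 4, 4, 6, 7, 9, 9, 9, 10]
Sorted: [1, 3, 6, 7, 9, 9, 10, 11, 11, 14]


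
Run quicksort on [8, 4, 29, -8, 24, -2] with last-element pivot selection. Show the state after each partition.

Partition 1: pivot=-2 at index 1 -> [-8, -2, 29, 8, 24, 4]
Partition 2: pivot=4 at index 2 -> [-8, -2, 4, 8, 24, 29]
Partition 3: pivot=29 at index 5 -> [-8, -2, 4, 8, 24, 29]
Partition 4: pivot=24 at index 4 -> [-8, -2, 4, 8, 24, 29]


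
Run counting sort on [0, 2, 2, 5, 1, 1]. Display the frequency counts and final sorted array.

Count array: [1, 2, 2, 0, 0, 1]
(count[i] = number of elements equal to i)
Cumulative count: [1, 3, 5, 5, 5, 6]
Sorted: [0, 1, 1, 2, 2, 5]


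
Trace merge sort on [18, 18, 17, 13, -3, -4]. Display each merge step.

Divide and conquer:
  Merge [18] + [17] -> [17, 18]
  Merge [18] + [17, 18] -> [17, 18, 18]
  Merge [-3] + [-4] -> [-4, -3]
  Merge [13] + [-4, -3] -> [-4, -3, 13]
  Merge [17, 18, 18] + [-4, -3, 13] -> [-4, -3, 13, 17, 18, 18]


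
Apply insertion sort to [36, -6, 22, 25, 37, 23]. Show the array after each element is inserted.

First element 36 is already 'sorted'
Insert -6: shifted 1 elements -> [-6, 36, 22, 25, 37, 23]
Insert 22: shifted 1 elements -> [-6, 22, 36, 25, 37, 23]
Insert 25: shifted 1 elements -> [-6, 22, 25, 36, 37, 23]
Insert 37: shifted 0 elements -> [-6, 22, 25, 36, 37, 23]
Insert 23: shifted 3 elements -> [-6, 22, 23, 25, 36, 37]


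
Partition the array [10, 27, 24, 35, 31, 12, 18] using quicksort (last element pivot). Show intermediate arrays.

Partition 1: pivot=18 at index 2 -> [10, 12, 18, 35, 31, 27, 24]
Partition 2: pivot=12 at index 1 -> [10, 12, 18, 35, 31, 27, 24]
Partition 3: pivot=24 at index 3 -> [10, 12, 18, 24, 31, 27, 35]
Partition 4: pivot=35 at index 6 -> [10, 12, 18, 24, 31, 27, 35]
Partition 5: pivot=27 at index 4 -> [10, 12, 18, 24, 27, 31, 35]


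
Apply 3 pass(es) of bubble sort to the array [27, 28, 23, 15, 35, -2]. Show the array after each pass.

After pass 1: [27, 23, 15, 28, -2, 35] (3 swaps)
After pass 2: [23, 15, 27, -2, 28, 35] (3 swaps)
After pass 3: [15, 23, -2, 27, 28, 35] (2 swaps)
Total swaps: 8


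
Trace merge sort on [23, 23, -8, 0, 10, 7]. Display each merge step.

Divide and conquer:
  Merge [23] + [-8] -> [-8, 23]
  Merge [23] + [-8, 23] -> [-8, 23, 23]
  Merge [10] + [7] -> [7, 10]
  Merge [0] + [7, 10] -> [0, 7, 10]
  Merge [-8, 23, 23] + [0, 7, 10] -> [-8, 0, 7, 10, 23, 23]


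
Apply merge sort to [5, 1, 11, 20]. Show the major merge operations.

Divide and conquer:
  Merge [5] + [1] -> [1, 5]
  Merge [11] + [20] -> [11, 20]
  Merge [1, 5] + [11, 20] -> [1, 5, 11, 20]


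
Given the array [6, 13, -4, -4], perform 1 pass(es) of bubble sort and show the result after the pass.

After pass 1: [6, -4, -4, 13] (2 swaps)
Total swaps: 2


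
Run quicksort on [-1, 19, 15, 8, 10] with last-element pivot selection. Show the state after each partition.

Partition 1: pivot=10 at index 2 -> [-1, 8, 10, 19, 15]
Partition 2: pivot=8 at index 1 -> [-1, 8, 10, 19, 15]
Partition 3: pivot=15 at index 3 -> [-1, 8, 10, 15, 19]


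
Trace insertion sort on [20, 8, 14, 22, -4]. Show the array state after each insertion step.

First element 20 is already 'sorted'
Insert 8: shifted 1 elements -> [8, 20, 14, 22, -4]
Insert 14: shifted 1 elements -> [8, 14, 20, 22, -4]
Insert 22: shifted 0 elements -> [8, 14, 20, 22, -4]
Insert -4: shifted 4 elements -> [-4, 8, 14, 20, 22]


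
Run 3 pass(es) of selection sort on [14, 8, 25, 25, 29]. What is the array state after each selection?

Pass 1: Select minimum 8 at index 1, swap -> [8, 14, 25, 25, 29]
Pass 2: Select minimum 14 at index 1, swap -> [8, 14, 25, 25, 29]
Pass 3: Select minimum 25 at index 2, swap -> [8, 14, 25, 25, 29]


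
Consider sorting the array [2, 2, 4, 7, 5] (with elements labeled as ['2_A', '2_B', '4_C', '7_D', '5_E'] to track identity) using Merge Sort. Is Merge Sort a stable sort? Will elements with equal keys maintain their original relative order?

Trace Merge Sort on the labeled array (the key is the number; the letter only tracks identity):
  Merge [2_A] + [2_B] -> [2_A, 2_B]
  Merge [7_D] + [5_E] -> [5_E, 7_D]
  Merge [4_C] + [5_E, 7_D] -> [4_C, 5_E, 7_D]
  Merge [2_A, 2_B] + [4_C, 5_E, 7_D] -> [2_A, 2_B, 4_C, 5_E, 7_D]
Final order: [2_A, 2_B, 4_C, 5_E, 7_D]
Equal keys:
  value 2: originally 2_A, 2_B; after sorting 2_A, 2_B -> order preserved
All equal keys kept their original relative order. Merge Sort is stable: when the heads of the two halves are equal the merge takes from the left half first.
Answer: Stable


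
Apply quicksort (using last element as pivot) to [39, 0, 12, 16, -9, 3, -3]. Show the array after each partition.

Partition 1: pivot=-3 at index 1 -> [-9, -3, 12, 16, 39, 3, 0]
Partition 2: pivot=0 at index 2 -> [-9, -3, 0, 16, 39, 3, 12]
Partition 3: pivot=12 at index 4 -> [-9, -3, 0, 3, 12, 16, 39]
Partition 4: pivot=39 at index 6 -> [-9, -3, 0, 3, 12, 16, 39]


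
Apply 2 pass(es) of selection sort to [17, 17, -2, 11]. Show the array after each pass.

Pass 1: Select minimum -2 at index 2, swap -> [-2, 17, 17, 11]
Pass 2: Select minimum 11 at index 3, swap -> [-2, 11, 17, 17]


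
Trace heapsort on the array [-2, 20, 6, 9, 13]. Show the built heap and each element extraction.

Build heap: [20, 13, 6, 9, -2]
Extract 20: [13, 9, 6, -2, 20]
Extract 13: [9, -2, 6, 13, 20]
Extract 9: [6, -2, 9, 13, 20]
Extract 6: [-2, 6, 9, 13, 20]


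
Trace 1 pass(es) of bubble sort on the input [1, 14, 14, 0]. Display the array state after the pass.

After pass 1: [1, 14, 0, 14] (1 swaps)
Total swaps: 1


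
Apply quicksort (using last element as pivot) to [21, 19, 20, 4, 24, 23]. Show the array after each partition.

Partition 1: pivot=23 at index 4 -> [21, 19, 20, 4, 23, 24]
Partition 2: pivot=4 at index 0 -> [4, 19, 20, 21, 23, 24]
Partition 3: pivot=21 at index 3 -> [4, 19, 20, 21, 23, 24]
Partition 4: pivot=20 at index 2 -> [4, 19, 20, 21, 23, 24]


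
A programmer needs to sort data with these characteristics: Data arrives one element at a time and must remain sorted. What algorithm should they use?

Best choice: Insertion sort
Reason: Insertion sort naturally handles online/streaming input by inserting each new element into sorted position


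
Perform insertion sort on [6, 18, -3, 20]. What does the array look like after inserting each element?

First element 6 is already 'sorted'
Insert 18: shifted 0 elements -> [6, 18, -3, 20]
Insert -3: shifted 2 elements -> [-3, 6, 18, 20]
Insert 20: shifted 0 elements -> [-3, 6, 18, 20]


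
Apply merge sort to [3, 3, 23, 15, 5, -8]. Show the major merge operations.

Divide and conquer:
  Merge [3] + [23] -> [3, 23]
  Merge [3] + [3, 23] -> [3, 3, 23]
  Merge [5] + [-8] -> [-8, 5]
  Merge [15] + [-8, 5] -> [-8, 5, 15]
  Merge [3, 3, 23] + [-8, 5, 15] -> [-8, 3, 3, 5, 15, 23]


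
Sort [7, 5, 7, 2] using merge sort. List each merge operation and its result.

Divide and conquer:
  Merge [7] + [5] -> [5, 7]
  Merge [7] + [2] -> [2, 7]
  Merge [5, 7] + [2, 7] -> [2, 5, 7, 7]


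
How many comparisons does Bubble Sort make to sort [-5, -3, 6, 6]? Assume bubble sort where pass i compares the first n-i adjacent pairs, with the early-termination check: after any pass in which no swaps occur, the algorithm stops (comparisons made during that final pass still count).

Pass 1: compare adjacent pairs (0,1)..(2,3) = 3 comparison(s), 0 swap(s) -> [-5, -3, 6, 6]
No swaps in this pass, so bubble sort stops here.
Total comparisons: 3 = 3


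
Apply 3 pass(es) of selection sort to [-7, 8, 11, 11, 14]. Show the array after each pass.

Pass 1: Select minimum -7 at index 0, swap -> [-7, 8, 11, 11, 14]
Pass 2: Select minimum 8 at index 1, swap -> [-7, 8, 11, 11, 14]
Pass 3: Select minimum 11 at index 2, swap -> [-7, 8, 11, 11, 14]


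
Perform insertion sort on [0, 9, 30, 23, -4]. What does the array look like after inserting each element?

First element 0 is already 'sorted'
Insert 9: shifted 0 elements -> [0, 9, 30, 23, -4]
Insert 30: shifted 0 elements -> [0, 9, 30, 23, -4]
Insert 23: shifted 1 elements -> [0, 9, 23, 30, -4]
Insert -4: shifted 4 elements -> [-4, 0, 9, 23, 30]


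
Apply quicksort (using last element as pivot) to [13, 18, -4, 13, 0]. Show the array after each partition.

Partition 1: pivot=0 at index 1 -> [-4, 0, 13, 13, 18]
Partition 2: pivot=18 at index 4 -> [-4, 0, 13, 13, 18]
Partition 3: pivot=13 at index 3 -> [-4, 0, 13, 13, 18]


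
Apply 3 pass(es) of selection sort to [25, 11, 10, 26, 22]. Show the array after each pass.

Pass 1: Select minimum 10 at index 2, swap -> [10, 11, 25, 26, 22]
Pass 2: Select minimum 11 at index 1, swap -> [10, 11, 25, 26, 22]
Pass 3: Select minimum 22 at index 4, swap -> [10, 11, 22, 26, 25]


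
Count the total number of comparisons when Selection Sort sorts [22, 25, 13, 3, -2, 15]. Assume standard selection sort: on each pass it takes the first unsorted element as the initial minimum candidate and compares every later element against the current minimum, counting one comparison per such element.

Pass 1: scan indices 1..5 for the minimum = 5 comparison(s); min is -2, place at index 0 -> [-2, 25, 13, 3, 22, 15]
Pass 2: scan indices 2..5 for the minimum = 4 comparison(s); min is 3, place at index 1 -> [-2, 3, 13, 25, 22, 15]
Pass 3: scan indices 3..5 for the minimum = 3 comparison(s); min is 13, place at index 2 -> [-2, 3, 13, 25, 22, 15]
Pass 4: scan indices 4..5 for the minimum = 2 comparison(s); min is 15, place at index 3 -> [-2, 3, 13, 15, 22, 25]
Pass 5: scan indices 5..5 for the minimum = 1 comparison(s); min is 22, place at index 4 -> [-2, 3, 13, 15, 22, 25]
Selection sort always scans the whole unsorted suffix, so the count is (n-1) + (n-2) + ... + 1 = n(n-1)/2 = 6*5/2 = 15 regardless of the input order.
Total comparisons: 5 + 4 + 3 + 2 + 1 = 15


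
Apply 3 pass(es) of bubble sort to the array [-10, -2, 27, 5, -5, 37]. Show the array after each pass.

After pass 1: [-10, -2, 5, -5, 27, 37] (2 swaps)
After pass 2: [-10, -2, -5, 5, 27, 37] (1 swaps)
After pass 3: [-10, -5, -2, 5, 27, 37] (1 swaps)
Total swaps: 4


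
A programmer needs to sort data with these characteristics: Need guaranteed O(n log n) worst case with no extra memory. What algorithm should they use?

Best choice: Heapsort
Reason: Heapsort is O(n log n) worst case and sorts in-place; quicksort can degrade to O(n^2)
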